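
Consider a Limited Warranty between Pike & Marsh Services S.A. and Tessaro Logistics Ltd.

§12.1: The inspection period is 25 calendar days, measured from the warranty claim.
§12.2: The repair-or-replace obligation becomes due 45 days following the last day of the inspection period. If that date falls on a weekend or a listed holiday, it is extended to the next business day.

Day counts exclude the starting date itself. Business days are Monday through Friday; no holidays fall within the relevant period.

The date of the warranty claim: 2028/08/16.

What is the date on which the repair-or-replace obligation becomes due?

2028/10/25

The last day of the inspection period: 25 calendar days after 2028/08/16 is 2028/09/10.
Adding 45 calendar days to 2028/09/10 gives 2028/10/25, which is the date on which the repair-or-replace obligation becomes due. 2028/10/25 is a Wednesday, so no roll-forward applies.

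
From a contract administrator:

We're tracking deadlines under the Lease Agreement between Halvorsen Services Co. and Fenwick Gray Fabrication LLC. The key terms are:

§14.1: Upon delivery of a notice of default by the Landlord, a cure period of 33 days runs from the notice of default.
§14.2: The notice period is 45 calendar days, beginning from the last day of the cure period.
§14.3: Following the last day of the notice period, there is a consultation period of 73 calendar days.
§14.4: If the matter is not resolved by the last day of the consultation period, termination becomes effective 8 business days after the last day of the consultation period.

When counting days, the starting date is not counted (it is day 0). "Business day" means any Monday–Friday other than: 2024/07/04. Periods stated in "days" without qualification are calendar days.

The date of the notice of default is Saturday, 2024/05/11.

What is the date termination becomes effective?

2024/10/21

The last day of the cure period: 2024/05/11 + 33 days = 2024/06/13.
The last day of the notice period: 2024/06/13 + 45 days = 2024/07/28.
The last day of the consultation period: 73 calendar days after 2024/07/28 is 2024/10/09.
The date termination becomes effective: counting 8 business days from Wednesday, 2024/10/09 (Oct 10, Oct 11, Oct 14, Oct 15, Oct 16, Oct 17, Oct 18, Oct 21, skipping weekends) reaches Monday, 2024/10/21.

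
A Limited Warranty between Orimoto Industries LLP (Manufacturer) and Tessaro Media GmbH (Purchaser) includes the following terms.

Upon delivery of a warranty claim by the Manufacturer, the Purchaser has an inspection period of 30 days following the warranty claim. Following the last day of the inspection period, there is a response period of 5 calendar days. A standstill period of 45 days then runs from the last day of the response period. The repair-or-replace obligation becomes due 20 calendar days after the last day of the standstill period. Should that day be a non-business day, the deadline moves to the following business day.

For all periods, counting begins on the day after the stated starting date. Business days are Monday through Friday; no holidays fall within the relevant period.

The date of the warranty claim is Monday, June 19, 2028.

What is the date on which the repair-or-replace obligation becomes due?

Adding 30 calendar days to June 19, 2028 gives July 19, 2028, which is the last day of the inspection period.
Adding 5 calendar days to July 19, 2028 gives July 24, 2028, which is the last day of the response period.
The last day of the standstill period: July 24, 2028 + 45 days = September 7, 2028.
The date on which the repair-or-replace obligation becomes due: September 7, 2028 + 20 days = September 27, 2028. September 27, 2028 is a Wednesday, so no roll-forward applies.

September 27, 2028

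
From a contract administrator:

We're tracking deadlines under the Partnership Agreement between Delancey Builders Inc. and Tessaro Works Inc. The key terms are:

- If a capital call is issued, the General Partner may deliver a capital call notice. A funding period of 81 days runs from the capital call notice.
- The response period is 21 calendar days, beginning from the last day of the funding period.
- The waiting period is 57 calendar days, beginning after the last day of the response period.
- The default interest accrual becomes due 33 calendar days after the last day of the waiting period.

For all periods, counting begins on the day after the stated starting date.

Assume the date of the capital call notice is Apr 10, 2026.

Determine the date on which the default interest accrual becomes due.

The last day of the funding period: 81 calendar days after Apr 10, 2026 is Jun 30, 2026.
The last day of the response period: 21 calendar days after Jun 30, 2026 is Jul 21, 2026.
The last day of the waiting period: 57 calendar days after Jul 21, 2026 is Sep 16, 2026.
Adding 33 calendar days to Sep 16, 2026 gives Oct 19, 2026, which is the date on which the default interest accrual becomes due.

Oct 19, 2026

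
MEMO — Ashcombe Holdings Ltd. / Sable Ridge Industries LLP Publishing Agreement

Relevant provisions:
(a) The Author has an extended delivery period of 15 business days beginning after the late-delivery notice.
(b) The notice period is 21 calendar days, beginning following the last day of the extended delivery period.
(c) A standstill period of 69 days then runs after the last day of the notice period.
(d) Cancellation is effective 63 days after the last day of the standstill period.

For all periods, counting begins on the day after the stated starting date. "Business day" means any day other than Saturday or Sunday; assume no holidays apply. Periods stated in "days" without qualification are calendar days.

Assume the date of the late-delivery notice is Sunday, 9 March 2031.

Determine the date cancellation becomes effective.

28 August 2031

The last day of the extended delivery period: counting 15 business days from Sunday, 9 March 2031 (Mar 10, Mar 11, Mar 12, Mar 13, …, Mar 26, Mar 27, Mar 28, skipping weekends) reaches Friday, 28 March 2031.
The last day of the notice period: 28 March 2031 + 21 days = 18 April 2031.
The last day of the standstill period: 69 calendar days after 18 April 2031 is 26 June 2031.
The date cancellation becomes effective: 63 calendar days after 26 June 2031 is 28 August 2031.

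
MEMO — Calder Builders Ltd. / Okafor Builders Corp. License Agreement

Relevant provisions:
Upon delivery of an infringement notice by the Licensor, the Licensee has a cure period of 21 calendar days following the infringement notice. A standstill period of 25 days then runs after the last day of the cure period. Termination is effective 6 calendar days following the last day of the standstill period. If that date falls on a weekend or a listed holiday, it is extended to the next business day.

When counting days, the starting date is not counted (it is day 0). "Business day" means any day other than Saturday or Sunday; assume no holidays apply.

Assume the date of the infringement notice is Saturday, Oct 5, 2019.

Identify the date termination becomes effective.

The last day of the cure period: Oct 5, 2019 + 21 days = Oct 26, 2019.
The last day of the standstill period: Oct 26, 2019 + 25 days = Nov 20, 2019.
The date termination becomes effective: Nov 20, 2019 + 6 days = Nov 26, 2019. Nov 26, 2019 is a Tuesday, so no roll-forward applies.

Nov 26, 2019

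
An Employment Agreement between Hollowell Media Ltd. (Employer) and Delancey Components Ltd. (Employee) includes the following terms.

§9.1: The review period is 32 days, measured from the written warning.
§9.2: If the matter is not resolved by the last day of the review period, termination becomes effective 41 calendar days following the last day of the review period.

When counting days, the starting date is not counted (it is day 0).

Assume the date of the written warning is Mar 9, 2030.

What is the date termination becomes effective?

The last day of the review period: Mar 9, 2030 + 32 days = Apr 10, 2030.
The date termination becomes effective: Apr 10, 2030 + 41 days = May 21, 2030.

May 21, 2030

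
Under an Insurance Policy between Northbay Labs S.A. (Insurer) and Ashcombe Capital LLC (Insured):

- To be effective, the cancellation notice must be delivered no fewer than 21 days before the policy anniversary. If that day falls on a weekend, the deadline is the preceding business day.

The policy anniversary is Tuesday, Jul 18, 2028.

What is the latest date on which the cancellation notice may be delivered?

Jun 27, 2028

Jul 18, 2028 minus 21 days is Jun 27, 2028. That is a Tuesday, so no adjustment is needed.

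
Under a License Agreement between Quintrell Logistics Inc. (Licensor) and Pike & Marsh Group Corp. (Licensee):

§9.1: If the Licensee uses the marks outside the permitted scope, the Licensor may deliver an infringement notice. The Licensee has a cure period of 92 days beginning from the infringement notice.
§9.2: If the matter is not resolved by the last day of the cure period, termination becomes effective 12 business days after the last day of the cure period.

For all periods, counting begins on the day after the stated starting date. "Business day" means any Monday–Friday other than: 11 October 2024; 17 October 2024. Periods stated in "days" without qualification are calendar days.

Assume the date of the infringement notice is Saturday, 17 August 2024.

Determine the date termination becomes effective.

3 December 2024

The last day of the cure period: 17 August 2024 + 92 days = 17 November 2024.
The date termination becomes effective: counting 12 business days from Sunday, 17 November 2024 (Nov 18, Nov 19, Nov 20, Nov 21, …, Nov 29, Dec 2, Dec 3, skipping weekends) reaches Tuesday, 3 December 2024.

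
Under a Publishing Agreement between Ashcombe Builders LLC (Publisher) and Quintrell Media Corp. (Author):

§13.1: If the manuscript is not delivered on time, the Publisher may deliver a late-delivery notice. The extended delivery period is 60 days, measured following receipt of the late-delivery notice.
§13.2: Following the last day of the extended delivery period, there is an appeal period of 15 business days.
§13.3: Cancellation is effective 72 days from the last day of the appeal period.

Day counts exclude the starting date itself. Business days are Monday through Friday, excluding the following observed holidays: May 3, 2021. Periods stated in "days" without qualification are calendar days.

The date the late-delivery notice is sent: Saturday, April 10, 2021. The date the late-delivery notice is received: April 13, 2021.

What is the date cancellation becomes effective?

Adding 60 calendar days to April 13, 2021 gives June 12, 2021, which is the last day of the extended delivery period.
The last day of the appeal period: 15 business days after Saturday, June 12, 2021, skipping weekends — Jun 14, Jun 15, Jun 16, Jun 17, …, Jun 30, Jul 1, Jul 2 — lands on Friday, July 2, 2021.
The date cancellation becomes effective: 72 calendar days after July 2, 2021 is September 12, 2021.

September 12, 2021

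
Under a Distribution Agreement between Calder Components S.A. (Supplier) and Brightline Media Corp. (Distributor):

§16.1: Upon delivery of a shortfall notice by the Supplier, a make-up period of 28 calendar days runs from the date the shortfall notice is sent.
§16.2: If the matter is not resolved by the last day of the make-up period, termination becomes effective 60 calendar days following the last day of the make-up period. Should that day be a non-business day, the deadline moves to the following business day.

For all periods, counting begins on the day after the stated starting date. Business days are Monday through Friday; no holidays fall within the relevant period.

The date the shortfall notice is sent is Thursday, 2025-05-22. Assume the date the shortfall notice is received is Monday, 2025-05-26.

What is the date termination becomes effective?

The last day of the make-up period: 2025-05-22 + 28 days = 2025-06-19.
Adding 60 calendar days to 2025-06-19 gives 2025-08-18, which is the date termination becomes effective. 2025-08-18 is a Monday, so no roll-forward applies.

2025-08-18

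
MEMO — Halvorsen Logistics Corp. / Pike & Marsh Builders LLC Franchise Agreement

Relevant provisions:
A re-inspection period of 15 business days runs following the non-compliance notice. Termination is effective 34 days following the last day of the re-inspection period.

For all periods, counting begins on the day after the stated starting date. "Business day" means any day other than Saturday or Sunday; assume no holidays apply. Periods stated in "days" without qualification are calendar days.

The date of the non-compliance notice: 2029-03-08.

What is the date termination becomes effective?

2029-05-02

From Thursday, 2029-03-08, 15 business days (Mar 9, Mar 12, Mar 13, Mar 14, …, Mar 27, Mar 28, Mar 29, skipping weekends) brings us to Thursday, 2029-03-29, which is the last day of the re-inspection period.
Adding 34 calendar days to 2029-03-29 gives 2029-05-02, which is the date termination becomes effective.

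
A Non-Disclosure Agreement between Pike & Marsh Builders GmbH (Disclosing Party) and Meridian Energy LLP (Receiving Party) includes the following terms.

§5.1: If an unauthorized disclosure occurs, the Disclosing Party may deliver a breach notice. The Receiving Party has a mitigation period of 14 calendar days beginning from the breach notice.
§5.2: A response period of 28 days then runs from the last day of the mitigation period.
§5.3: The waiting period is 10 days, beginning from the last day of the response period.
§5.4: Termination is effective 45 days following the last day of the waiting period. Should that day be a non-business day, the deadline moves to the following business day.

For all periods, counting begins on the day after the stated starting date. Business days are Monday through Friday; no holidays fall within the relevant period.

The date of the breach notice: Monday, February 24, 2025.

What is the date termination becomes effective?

June 2, 2025

Adding 14 calendar days to February 24, 2025 gives March 10, 2025, which is the last day of the mitigation period.
Adding 28 calendar days to March 10, 2025 gives April 7, 2025, which is the last day of the response period.
The last day of the waiting period: April 7, 2025 + 10 days = April 17, 2025.
The date termination becomes effective: April 17, 2025 + 45 days = June 1, 2025. That falls on a Sunday, so it rolls to the next business day, Monday, June 2, 2025.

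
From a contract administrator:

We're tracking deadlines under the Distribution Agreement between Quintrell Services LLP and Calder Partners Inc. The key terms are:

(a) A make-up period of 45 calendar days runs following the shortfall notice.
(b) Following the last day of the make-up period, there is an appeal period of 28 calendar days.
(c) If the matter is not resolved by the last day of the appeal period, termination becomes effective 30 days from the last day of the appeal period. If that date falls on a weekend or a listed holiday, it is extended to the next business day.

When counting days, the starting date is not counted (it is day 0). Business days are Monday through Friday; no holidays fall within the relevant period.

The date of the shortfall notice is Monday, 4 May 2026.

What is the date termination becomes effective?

The last day of the make-up period: 4 May 2026 + 45 days = 18 June 2026.
The last day of the appeal period: 18 June 2026 + 28 days = 16 July 2026.
The date termination becomes effective: 16 July 2026 + 30 days = 15 August 2026. That falls on a Saturday, so it rolls to the next business day, Monday, 17 August 2026.

17 August 2026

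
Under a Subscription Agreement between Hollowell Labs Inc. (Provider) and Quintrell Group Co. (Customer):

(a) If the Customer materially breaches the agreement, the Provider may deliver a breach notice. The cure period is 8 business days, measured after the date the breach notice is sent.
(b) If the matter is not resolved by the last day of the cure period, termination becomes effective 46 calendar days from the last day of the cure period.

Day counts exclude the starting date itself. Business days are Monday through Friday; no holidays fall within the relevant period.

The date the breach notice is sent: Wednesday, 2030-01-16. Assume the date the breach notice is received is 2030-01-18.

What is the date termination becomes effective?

From Wednesday, 2030-01-16, 8 business days (Jan 17, Jan 18, Jan 21, Jan 22, Jan 23, Jan 24, Jan 25, Jan 28, skipping weekends) brings us to Monday, 2030-01-28, which is the last day of the cure period.
The date termination becomes effective: 2030-01-28 + 46 days = 2030-03-15.

2030-03-15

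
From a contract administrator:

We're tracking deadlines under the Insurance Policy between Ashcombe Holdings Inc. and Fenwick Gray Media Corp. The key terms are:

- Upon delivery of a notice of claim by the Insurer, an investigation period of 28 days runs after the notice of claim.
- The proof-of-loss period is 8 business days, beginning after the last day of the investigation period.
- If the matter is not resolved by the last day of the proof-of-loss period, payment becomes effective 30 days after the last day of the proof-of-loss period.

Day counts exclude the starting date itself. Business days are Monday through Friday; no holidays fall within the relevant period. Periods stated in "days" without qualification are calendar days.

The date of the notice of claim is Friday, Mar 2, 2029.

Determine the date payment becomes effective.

May 11, 2029

The last day of the investigation period: 28 calendar days after Mar 2, 2029 is Mar 30, 2029.
The last day of the proof-of-loss period: 8 business days after Friday, Mar 30, 2029, skipping weekends — Apr 2, Apr 3, Apr 4, Apr 5, Apr 6, Apr 9, Apr 10, Apr 11 — lands on Wednesday, Apr 11, 2029.
The date payment becomes effective: Apr 11, 2029 + 30 days = May 11, 2029.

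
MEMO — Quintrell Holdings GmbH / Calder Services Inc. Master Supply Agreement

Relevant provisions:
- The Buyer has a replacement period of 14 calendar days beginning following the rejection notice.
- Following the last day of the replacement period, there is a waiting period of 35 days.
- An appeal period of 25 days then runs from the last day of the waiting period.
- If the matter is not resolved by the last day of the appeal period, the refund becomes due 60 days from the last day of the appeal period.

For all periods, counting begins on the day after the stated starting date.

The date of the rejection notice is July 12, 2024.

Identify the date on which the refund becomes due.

The last day of the replacement period: July 12, 2024 + 14 days = July 26, 2024.
Adding 35 calendar days to July 26, 2024 gives August 30, 2024, which is the last day of the waiting period.
The last day of the appeal period: August 30, 2024 + 25 days = September 24, 2024.
Adding 60 calendar days to September 24, 2024 gives November 23, 2024, which is the date on which the refund becomes due.

November 23, 2024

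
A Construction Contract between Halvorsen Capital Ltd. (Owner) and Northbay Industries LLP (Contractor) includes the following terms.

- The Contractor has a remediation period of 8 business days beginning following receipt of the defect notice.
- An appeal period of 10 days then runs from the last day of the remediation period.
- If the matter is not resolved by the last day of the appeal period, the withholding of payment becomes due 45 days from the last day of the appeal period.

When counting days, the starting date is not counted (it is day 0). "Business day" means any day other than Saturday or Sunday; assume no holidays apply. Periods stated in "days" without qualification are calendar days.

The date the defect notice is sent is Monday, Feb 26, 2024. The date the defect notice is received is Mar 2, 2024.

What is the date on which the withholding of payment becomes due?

The last day of the remediation period: counting 8 business days from Saturday, Mar 2, 2024 (Mar 4, Mar 5, Mar 6, Mar 7, Mar 8, Mar 11, Mar 12, Mar 13, skipping weekends) reaches Wednesday, Mar 13, 2024.
The last day of the appeal period: Mar 13, 2024 + 10 days = Mar 23, 2024.
The date on which the withholding of payment becomes due: 45 calendar days after Mar 23, 2024 is May 7, 2024.

May 7, 2024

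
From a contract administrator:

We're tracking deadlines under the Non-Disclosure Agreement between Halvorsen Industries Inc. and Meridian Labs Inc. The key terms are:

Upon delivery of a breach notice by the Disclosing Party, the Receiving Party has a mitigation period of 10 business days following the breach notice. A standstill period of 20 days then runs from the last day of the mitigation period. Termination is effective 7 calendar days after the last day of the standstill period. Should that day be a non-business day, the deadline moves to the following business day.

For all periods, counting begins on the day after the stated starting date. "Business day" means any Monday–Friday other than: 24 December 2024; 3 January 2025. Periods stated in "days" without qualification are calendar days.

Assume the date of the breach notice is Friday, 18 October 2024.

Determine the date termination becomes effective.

The last day of the mitigation period: 10 business days after Friday, 18 October 2024, skipping weekends — Oct 21, Oct 22, Oct 23, Oct 24, Oct 25, Oct 28, Oct 29, Oct 30, Oct 31, Nov 1 — lands on Friday, 1 November 2024.
The last day of the standstill period: 20 calendar days after 1 November 2024 is 21 November 2024.
The date termination becomes effective: 21 November 2024 + 7 days = 28 November 2024. 28 November 2024 is a Thursday and is not a listed holiday, so no roll-forward applies.

28 November 2024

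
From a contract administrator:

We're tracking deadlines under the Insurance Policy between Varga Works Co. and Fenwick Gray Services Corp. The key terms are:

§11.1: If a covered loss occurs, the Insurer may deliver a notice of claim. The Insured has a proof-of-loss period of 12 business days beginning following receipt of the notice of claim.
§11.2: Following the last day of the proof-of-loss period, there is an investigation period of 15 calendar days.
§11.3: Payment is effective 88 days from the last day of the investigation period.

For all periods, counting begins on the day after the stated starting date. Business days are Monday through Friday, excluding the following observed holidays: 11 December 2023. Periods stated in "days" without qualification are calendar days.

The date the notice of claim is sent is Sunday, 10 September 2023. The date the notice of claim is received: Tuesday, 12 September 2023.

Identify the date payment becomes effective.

9 January 2024

From Tuesday, 12 September 2023, 12 business days (Sep 13, Sep 14, Sep 15, Sep 18, …, Sep 26, Sep 27, Sep 28, skipping weekends) brings us to Thursday, 28 September 2023, which is the last day of the proof-of-loss period.
The last day of the investigation period: 15 calendar days after 28 September 2023 is 13 October 2023.
Adding 88 calendar days to 13 October 2023 gives 9 January 2024, which is the date payment becomes effective.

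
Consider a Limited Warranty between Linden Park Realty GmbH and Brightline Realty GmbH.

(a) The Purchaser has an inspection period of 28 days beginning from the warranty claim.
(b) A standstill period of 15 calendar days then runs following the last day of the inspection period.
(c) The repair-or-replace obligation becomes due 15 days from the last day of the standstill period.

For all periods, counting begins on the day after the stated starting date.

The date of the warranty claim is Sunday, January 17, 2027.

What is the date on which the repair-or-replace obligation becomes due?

The last day of the inspection period: 28 calendar days after January 17, 2027 is February 14, 2027.
Adding 15 calendar days to February 14, 2027 gives March 1, 2027, which is the last day of the standstill period.
Adding 15 calendar days to March 1, 2027 gives March 16, 2027, which is the date on which the repair-or-replace obligation becomes due.

March 16, 2027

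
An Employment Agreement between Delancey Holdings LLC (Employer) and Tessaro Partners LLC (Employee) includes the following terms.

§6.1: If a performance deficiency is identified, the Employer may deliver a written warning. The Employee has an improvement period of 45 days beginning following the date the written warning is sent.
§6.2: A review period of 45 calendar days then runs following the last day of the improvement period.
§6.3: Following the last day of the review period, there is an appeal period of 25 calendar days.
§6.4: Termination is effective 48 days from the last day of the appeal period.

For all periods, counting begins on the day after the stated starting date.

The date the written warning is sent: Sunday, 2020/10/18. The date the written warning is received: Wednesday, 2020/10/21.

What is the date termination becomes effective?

2021/03/30

The last day of the improvement period: 2020/10/18 + 45 days = 2020/12/02.
Adding 45 calendar days to 2020/12/02 gives 2021/01/16, which is the last day of the review period.
Adding 25 calendar days to 2021/01/16 gives 2021/02/10, which is the last day of the appeal period.
The date termination becomes effective: 48 calendar days after 2021/02/10 is 2021/03/30.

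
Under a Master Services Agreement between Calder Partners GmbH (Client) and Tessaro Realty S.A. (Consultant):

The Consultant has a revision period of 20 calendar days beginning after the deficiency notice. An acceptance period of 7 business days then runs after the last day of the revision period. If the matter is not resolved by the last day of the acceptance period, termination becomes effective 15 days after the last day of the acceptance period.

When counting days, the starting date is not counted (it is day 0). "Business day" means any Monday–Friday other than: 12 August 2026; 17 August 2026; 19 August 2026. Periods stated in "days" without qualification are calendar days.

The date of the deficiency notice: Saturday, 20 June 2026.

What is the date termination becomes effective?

The last day of the revision period: 20 June 2026 + 20 days = 10 July 2026.
The last day of the acceptance period: counting 7 business days from Friday, 10 July 2026 (Jul 13, Jul 14, Jul 15, Jul 16, Jul 17, Jul 20, Jul 21, skipping weekends) reaches Tuesday, 21 July 2026.
Adding 15 calendar days to 21 July 2026 gives 5 August 2026, which is the date termination becomes effective.

5 August 2026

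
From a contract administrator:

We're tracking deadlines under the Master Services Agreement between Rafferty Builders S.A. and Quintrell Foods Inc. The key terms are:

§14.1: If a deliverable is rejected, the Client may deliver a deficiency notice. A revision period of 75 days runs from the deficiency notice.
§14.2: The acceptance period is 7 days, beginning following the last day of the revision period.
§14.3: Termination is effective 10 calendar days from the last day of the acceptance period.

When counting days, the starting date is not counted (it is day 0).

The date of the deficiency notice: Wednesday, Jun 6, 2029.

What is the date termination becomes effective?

Sep 6, 2029

The last day of the revision period: 75 calendar days after Jun 6, 2029 is Aug 20, 2029.
The last day of the acceptance period: 7 calendar days after Aug 20, 2029 is Aug 27, 2029.
The date termination becomes effective: 10 calendar days after Aug 27, 2029 is Sep 6, 2029.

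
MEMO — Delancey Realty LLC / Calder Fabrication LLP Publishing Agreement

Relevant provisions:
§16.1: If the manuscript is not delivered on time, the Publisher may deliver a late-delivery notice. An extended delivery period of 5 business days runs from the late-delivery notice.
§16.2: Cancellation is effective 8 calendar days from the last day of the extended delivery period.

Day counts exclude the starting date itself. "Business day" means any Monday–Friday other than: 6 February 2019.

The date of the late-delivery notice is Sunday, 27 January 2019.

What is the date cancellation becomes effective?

9 February 2019

The last day of the extended delivery period: counting 5 business days from Sunday, 27 January 2019 (Jan 28, Jan 29, Jan 30, Jan 31, Feb 1, skipping weekends) reaches Friday, 1 February 2019.
The date cancellation becomes effective: 1 February 2019 + 8 days = 9 February 2019.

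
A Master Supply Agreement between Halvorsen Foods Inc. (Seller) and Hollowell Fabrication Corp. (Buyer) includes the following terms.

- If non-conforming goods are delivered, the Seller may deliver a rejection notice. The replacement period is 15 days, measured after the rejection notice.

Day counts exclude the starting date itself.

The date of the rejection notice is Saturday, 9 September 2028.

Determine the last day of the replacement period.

24 September 2028

The last day of the replacement period: 9 September 2028 + 15 days = 24 September 2028.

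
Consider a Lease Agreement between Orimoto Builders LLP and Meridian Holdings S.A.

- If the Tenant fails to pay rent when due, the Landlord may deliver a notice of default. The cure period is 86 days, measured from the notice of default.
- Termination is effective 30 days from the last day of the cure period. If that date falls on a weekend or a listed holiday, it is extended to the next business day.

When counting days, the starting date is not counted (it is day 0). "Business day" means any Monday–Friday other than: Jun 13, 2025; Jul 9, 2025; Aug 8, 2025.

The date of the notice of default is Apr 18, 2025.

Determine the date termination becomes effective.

Aug 12, 2025

Adding 86 calendar days to Apr 18, 2025 gives Jul 13, 2025, which is the last day of the cure period.
Adding 30 calendar days to Jul 13, 2025 gives Aug 12, 2025, which is the date termination becomes effective. Aug 12, 2025 is a Tuesday and is not a listed holiday, so no roll-forward applies.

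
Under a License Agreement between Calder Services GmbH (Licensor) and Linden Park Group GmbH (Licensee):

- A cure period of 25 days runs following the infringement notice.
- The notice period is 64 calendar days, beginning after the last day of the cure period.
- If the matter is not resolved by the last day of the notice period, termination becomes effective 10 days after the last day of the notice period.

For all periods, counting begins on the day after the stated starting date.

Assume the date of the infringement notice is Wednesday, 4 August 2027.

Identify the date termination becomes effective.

The last day of the cure period: 4 August 2027 + 25 days = 29 August 2027.
Adding 64 calendar days to 29 August 2027 gives 1 November 2027, which is the last day of the notice period.
The date termination becomes effective: 1 November 2027 + 10 days = 11 November 2027.

11 November 2027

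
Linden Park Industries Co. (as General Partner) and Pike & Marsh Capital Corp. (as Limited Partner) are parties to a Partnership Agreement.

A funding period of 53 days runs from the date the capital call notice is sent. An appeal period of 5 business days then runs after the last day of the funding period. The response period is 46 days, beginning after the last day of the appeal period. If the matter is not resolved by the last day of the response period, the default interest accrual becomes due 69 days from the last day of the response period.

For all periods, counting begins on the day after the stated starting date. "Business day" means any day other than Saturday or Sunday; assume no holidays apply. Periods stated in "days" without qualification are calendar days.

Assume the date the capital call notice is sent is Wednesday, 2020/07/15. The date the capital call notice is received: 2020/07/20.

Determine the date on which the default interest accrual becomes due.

2021/01/04

The last day of the funding period: 53 calendar days after 2020/07/15 is 2020/09/06.
From Sunday, 2020/09/06, 5 business days (Sep 7, Sep 8, Sep 9, Sep 10, Sep 11, skipping weekends) brings us to Friday, 2020/09/11, which is the last day of the appeal period.
Adding 46 calendar days to 2020/09/11 gives 2020/10/27, which is the last day of the response period.
The date on which the default interest accrual becomes due: 2020/10/27 + 69 days = 2021/01/04.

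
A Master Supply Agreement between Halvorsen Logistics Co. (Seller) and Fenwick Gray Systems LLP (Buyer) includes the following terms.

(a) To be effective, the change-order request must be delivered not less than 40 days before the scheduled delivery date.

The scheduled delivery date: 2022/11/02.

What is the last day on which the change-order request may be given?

2022/09/23

2022/11/02 minus 40 days is 2022/09/23.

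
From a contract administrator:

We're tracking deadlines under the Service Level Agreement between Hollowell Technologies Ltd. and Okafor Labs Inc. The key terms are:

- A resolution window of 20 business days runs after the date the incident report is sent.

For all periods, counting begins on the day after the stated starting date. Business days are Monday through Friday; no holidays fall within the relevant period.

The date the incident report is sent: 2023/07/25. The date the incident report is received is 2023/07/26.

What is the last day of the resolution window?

The last day of the resolution window: counting 20 business days from Tuesday, 2023/07/25 (Jul 26, Jul 27, Jul 28, Jul 31, …, Aug 18, Aug 21, Aug 22, skipping weekends) reaches Tuesday, 2023/08/22.

2023/08/22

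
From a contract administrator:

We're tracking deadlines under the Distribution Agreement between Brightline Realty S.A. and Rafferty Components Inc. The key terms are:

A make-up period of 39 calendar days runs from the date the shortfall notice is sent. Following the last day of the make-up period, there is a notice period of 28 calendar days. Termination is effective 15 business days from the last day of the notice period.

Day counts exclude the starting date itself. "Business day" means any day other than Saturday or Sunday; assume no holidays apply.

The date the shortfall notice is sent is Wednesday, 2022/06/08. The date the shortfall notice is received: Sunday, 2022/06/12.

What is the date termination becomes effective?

2022/09/02

The last day of the make-up period: 39 calendar days after 2022/06/08 is 2022/07/17.
The last day of the notice period: 28 calendar days after 2022/07/17 is 2022/08/14.
The date termination becomes effective: counting 15 business days from Sunday, 2022/08/14 (Aug 15, Aug 16, Aug 17, Aug 18, …, Aug 31, Sep 1, Sep 2, skipping weekends) reaches Friday, 2022/09/02.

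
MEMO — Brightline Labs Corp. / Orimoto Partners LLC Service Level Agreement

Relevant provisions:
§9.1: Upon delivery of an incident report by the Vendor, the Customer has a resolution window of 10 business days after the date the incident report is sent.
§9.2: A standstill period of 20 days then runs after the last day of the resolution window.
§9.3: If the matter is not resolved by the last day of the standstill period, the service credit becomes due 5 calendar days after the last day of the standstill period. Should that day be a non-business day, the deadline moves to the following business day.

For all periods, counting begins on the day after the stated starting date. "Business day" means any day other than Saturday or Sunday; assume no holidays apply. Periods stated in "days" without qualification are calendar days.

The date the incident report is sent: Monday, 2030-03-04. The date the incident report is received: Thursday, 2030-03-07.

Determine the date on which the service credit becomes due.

2030-04-12

The last day of the resolution window: 10 business days after Monday, 2030-03-04, skipping weekends — Mar 5, Mar 6, Mar 7, Mar 8, Mar 11, Mar 12, Mar 13, Mar 14, Mar 15, Mar 18 — lands on Monday, 2030-03-18.
The last day of the standstill period: 2030-03-18 + 20 days = 2030-04-07.
Adding 5 calendar days to 2030-04-07 gives 2030-04-12, which is the date on which the service credit becomes due. 2030-04-12 is a Friday, so no roll-forward applies.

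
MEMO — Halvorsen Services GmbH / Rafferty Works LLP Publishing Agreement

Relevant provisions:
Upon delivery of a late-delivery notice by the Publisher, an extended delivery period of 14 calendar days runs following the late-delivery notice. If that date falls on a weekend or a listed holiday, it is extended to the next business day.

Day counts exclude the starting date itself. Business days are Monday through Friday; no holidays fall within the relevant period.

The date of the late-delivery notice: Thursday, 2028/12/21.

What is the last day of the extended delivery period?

The last day of the extended delivery period: 14 calendar days after 2028/12/21 is 2029/01/04. 2029/01/04 is a Thursday, so no roll-forward applies.

2029/01/04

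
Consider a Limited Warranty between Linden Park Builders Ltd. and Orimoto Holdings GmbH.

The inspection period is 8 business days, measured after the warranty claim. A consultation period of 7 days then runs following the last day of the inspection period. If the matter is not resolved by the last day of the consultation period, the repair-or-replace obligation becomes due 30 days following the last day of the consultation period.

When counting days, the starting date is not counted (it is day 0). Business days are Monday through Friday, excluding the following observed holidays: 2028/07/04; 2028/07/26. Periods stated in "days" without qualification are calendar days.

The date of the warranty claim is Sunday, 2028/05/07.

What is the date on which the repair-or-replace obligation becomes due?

2028/06/23

The last day of the inspection period: counting 8 business days from Sunday, 2028/05/07 (May 8, May 9, May 10, May 11, May 12, May 15, May 16, May 17, skipping weekends) reaches Wednesday, 2028/05/17.
The last day of the consultation period: 2028/05/17 + 7 days = 2028/05/24.
Adding 30 calendar days to 2028/05/24 gives 2028/06/23, which is the date on which the repair-or-replace obligation becomes due.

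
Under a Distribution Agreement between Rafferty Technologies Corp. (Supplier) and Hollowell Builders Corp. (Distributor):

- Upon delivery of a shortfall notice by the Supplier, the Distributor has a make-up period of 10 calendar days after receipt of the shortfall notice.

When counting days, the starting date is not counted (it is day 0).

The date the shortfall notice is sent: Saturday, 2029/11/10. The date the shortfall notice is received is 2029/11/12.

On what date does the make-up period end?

2029/11/22

The last day of the make-up period: 2029/11/12 + 10 days = 2029/11/22.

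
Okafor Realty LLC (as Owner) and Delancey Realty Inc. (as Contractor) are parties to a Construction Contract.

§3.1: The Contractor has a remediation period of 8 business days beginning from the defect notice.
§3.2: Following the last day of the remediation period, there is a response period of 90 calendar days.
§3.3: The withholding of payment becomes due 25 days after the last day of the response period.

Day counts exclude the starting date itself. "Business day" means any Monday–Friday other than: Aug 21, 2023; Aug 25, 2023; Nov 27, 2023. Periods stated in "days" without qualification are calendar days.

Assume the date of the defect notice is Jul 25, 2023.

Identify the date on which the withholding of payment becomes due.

From Tuesday, Jul 25, 2023, 8 business days (Jul 26, Jul 27, Jul 28, Jul 31, Aug 1, Aug 2, Aug 3, Aug 4, skipping weekends) brings us to Friday, Aug 4, 2023, which is the last day of the remediation period.
Adding 90 calendar days to Aug 4, 2023 gives Nov 2, 2023, which is the last day of the response period.
The date on which the withholding of payment becomes due: 25 calendar days after Nov 2, 2023 is Nov 27, 2023.

Nov 27, 2023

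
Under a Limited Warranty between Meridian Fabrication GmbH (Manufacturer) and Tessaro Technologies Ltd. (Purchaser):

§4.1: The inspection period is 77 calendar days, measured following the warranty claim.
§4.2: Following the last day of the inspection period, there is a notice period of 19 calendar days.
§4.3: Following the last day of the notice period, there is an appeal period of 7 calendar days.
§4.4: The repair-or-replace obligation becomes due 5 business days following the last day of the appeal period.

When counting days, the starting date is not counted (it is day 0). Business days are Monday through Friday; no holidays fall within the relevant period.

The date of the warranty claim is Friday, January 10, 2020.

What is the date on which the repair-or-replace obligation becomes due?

April 29, 2020

The last day of the inspection period: 77 calendar days after January 10, 2020 is March 27, 2020.
The last day of the notice period: 19 calendar days after March 27, 2020 is April 15, 2020.
The last day of the appeal period: April 15, 2020 + 7 days = April 22, 2020.
The date on which the repair-or-replace obligation becomes due: 5 business days after Wednesday, April 22, 2020, skipping weekends — Apr 23, Apr 24, Apr 27, Apr 28, Apr 29 — lands on Wednesday, April 29, 2020.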